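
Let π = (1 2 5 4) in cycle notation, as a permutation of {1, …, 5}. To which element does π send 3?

3

3 does not appear in any cycle of π, so it is a fixed point: π(3) = 3.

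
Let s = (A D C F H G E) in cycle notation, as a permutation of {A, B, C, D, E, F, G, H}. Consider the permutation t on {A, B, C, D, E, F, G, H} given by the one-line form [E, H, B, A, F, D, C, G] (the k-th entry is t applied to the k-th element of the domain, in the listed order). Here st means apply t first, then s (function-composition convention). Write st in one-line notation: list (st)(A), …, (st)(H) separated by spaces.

A G B D H C F E

Chase each element through t then s: A → E → A; B → H → G; C → B → B; D → A → D; E → F → H; F → D → C; G → C → F; H → G → E.
So st in one-line form is A G B D H C F E.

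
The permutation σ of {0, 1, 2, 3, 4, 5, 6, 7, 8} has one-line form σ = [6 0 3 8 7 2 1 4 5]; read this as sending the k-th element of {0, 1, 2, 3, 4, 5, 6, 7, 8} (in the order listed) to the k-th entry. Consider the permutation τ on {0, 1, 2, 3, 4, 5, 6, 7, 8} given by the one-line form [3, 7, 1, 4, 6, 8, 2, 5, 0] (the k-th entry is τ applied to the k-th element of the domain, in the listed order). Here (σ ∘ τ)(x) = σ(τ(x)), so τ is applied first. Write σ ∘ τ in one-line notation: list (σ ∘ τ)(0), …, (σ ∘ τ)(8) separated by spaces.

8 4 0 7 1 5 3 2 6

(σ ∘ τ)(x) = σ(τ(x)). Computing each image: σ(τ(0)) = σ(3) = 8, σ(τ(1)) = σ(7) = 4, σ(τ(2)) = σ(1) = 0, σ(τ(3)) = σ(4) = 7, σ(τ(4)) = σ(6) = 1, σ(τ(5)) = σ(8) = 5, σ(τ(6)) = σ(2) = 3, σ(τ(7)) = σ(5) = 2, σ(τ(8)) = σ(0) = 6.
Hence σ ∘ τ = [8 4 0 7 1 5 3 2 6].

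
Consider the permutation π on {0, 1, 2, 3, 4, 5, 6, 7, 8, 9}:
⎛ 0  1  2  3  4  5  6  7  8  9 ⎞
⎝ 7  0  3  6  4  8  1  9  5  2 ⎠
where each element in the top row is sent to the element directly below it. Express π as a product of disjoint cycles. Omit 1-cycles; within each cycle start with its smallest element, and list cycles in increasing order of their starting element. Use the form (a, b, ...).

From 0: 0 → 7 → 9 → 2 → 3 → 6 → 1 → 0, closing the cycle (0, 7, 9, 2, 3, 6, 1).
Continuing from each remaining unvisited element yields (0, 7, 9, 2, 3, 6, 1)(5, 8).

(0, 7, 9, 2, 3, 6, 1)(5, 8)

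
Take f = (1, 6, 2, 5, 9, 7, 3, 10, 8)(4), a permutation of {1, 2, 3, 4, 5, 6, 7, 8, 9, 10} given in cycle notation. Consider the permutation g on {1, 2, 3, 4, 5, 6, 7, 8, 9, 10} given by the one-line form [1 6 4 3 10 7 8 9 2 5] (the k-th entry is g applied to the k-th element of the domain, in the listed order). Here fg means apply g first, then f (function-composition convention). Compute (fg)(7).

1

g(7) = 8, then f(8) = 1; composing gives (fg)(7) = 1.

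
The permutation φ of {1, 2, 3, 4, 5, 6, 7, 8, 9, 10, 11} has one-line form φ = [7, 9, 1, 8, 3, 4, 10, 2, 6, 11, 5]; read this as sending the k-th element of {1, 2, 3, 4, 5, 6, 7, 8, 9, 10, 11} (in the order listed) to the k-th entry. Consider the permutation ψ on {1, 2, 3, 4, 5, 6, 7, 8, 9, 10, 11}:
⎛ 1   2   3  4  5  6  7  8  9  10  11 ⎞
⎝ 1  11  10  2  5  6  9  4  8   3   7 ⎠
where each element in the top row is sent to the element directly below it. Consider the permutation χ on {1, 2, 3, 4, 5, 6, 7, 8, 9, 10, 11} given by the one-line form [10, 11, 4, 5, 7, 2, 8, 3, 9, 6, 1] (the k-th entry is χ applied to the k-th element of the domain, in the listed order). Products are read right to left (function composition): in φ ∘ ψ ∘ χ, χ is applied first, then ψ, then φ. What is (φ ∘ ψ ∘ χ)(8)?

Chase 8: χ(8) = 3; ψ(3) = 10; φ(10) = 11. Hence (φ ∘ ψ ∘ χ)(8) = 11.

11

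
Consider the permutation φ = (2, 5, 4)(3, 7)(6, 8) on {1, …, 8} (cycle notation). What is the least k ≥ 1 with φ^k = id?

6

The disjoint cycles have lengths 3, 2, 2, 1.
The order is lcm(3, 2, 2) = 6.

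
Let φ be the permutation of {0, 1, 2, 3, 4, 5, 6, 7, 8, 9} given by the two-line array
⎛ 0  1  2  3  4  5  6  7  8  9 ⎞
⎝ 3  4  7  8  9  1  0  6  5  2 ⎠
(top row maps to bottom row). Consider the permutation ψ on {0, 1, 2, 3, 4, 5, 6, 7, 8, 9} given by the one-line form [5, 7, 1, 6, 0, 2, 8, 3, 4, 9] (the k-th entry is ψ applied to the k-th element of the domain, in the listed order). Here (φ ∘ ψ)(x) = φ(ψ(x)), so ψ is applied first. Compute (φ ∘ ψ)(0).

ψ(0) = 5, then φ(5) = 1; composing gives (φ ∘ ψ)(0) = 1.

1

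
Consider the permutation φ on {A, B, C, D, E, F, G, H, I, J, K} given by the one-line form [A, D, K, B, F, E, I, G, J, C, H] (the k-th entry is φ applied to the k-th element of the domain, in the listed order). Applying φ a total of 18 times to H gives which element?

H

Tracing H → G → … returns to H after 6 steps, so H lies in a 6-cycle (C K H G I J).
On a 6-cycle, φ^6 is the identity, so φ^18 = φ^0 there (18 ≡ 0 mod 6).
So φ^18(H) = H.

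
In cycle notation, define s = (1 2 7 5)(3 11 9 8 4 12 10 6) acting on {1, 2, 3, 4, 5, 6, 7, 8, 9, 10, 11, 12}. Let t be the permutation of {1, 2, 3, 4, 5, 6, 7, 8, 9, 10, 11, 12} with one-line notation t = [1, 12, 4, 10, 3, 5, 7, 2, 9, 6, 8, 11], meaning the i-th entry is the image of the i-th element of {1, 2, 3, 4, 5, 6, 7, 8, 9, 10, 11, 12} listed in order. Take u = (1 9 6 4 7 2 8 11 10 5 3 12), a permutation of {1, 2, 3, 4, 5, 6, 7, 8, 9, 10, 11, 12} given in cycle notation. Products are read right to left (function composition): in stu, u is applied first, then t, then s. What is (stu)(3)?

9

(stu)(3) = s(t(u(3))). u(3) = 12, then t(12) = 11, then s(11) = 9, so the result is 9.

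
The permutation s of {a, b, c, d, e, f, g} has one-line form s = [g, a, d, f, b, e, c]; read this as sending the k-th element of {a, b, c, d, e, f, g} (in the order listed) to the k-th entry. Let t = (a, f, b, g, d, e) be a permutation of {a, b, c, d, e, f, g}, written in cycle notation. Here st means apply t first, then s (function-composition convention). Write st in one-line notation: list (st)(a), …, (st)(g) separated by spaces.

e c d b g a f

(st)(x) = s(t(x)). Computing each image: s(t(a)) = s(f) = e, s(t(b)) = s(g) = c, s(t(c)) = s(c) = d, s(t(d)) = s(e) = b, s(t(e)) = s(a) = g, s(t(f)) = s(b) = a, s(t(g)) = s(d) = f.
Hence st = [e c d b g a f].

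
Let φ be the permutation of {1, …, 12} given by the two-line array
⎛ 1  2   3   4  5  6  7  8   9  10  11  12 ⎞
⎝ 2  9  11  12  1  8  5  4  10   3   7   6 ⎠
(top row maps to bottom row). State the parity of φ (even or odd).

even

In disjoint-cycle form the cycle lengths are 8, 4.
A cycle of length ℓ contributes ℓ−1 transpositions, so φ is a product of 7 + 3 = 10 transpositions — even.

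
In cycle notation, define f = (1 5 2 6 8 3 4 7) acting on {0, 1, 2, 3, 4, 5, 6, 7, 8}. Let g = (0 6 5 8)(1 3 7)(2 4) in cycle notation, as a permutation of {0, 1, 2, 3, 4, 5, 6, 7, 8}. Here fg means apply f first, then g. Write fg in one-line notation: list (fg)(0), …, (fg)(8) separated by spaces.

Chase each element through f then g: 0 → 0 → 6; 1 → 5 → 8; 2 → 6 → 5; 3 → 4 → 2; 4 → 7 → 1; 5 → 2 → 4; 6 → 8 → 0; 7 → 1 → 3; 8 → 3 → 7.
Collecting the images, fg = [6 8 5 2 1 4 0 3 7].

6 8 5 2 1 4 0 3 7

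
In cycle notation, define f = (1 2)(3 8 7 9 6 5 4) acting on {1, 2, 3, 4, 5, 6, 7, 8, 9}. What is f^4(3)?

3 lies in the 7-cycle (3 8 7 9 6 5 4).
Stepping 4 places around the cycle: 3 → 8 → 7 → 9 → 6.

6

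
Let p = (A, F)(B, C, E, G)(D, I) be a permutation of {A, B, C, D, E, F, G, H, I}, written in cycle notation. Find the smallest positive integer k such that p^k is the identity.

4

The disjoint cycles have lengths 4, 2, 2, 1.
The order is lcm(4, 2, 2) = 4.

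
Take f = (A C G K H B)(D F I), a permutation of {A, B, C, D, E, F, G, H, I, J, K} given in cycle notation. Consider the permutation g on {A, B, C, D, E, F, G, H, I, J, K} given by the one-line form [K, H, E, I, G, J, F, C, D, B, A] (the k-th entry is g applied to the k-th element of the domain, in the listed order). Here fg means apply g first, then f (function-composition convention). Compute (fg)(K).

g(K) = A, then f(A) = C; composing gives (fg)(K) = C.

C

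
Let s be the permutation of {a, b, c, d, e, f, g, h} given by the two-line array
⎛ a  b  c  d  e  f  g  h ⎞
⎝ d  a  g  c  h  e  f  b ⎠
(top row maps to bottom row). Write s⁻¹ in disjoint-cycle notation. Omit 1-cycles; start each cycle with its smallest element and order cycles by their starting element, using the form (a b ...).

(a b h e f g c d)

The cycle decomposition of s is (a d c g f e h b).
The inverse reverses every cycle; in canonical form, s⁻¹ = (a b h e f g c d).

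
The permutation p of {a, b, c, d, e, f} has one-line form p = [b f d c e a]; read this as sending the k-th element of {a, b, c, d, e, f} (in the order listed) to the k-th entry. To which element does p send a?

a is element number 1 of the domain, and entry number 1 of the one-line form is b, so p(a) = b.

b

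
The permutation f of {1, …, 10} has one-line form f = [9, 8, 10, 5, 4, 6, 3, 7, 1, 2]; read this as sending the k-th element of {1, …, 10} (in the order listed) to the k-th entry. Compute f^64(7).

Tracing 7 → 3 → … returns to 7 after 5 steps, so 7 lies in a 5-cycle (2, 8, 7, 3, 10).
On a 5-cycle, f^5 is the identity, so f^64 = f^4 there (64 ≡ 4 mod 5).
Stepping 4 places around the cycle: 7 → 3 → 10 → 2 → 8.

8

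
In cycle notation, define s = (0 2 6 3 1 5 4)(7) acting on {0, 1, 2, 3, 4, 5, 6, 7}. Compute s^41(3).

6

3 lies in the 7-cycle (0 2 6 3 1 5 4).
Powers repeat with period 7 on this cycle, and 41 mod 7 = 6, so s^41(3) = s^6(3).
Advancing 6 steps from 3: 3 → 1 → 5 → 4 → 0 → 2 → 6.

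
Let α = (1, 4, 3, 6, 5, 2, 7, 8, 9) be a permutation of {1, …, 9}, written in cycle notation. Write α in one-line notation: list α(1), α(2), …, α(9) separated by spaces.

Reading each image from the cycles: 1→4, 2→7, 3→6, 4→3, 5→2, 6→5, 7→8, 8→9, 9→1.
So the one-line form is 4 7 6 3 2 5 8 9 1.

4 7 6 3 2 5 8 9 1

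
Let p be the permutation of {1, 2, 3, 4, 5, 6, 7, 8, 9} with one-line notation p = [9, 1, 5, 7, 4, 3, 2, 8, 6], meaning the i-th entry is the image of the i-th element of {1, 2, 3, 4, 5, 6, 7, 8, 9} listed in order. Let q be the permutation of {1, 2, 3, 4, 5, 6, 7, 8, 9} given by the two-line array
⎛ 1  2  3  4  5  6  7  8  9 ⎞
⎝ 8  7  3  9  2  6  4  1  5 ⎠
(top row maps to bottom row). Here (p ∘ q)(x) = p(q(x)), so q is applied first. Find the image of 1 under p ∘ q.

First apply q: q(1) = 8, then p(8) = 8. Thus (p ∘ q)(1) = 8.

8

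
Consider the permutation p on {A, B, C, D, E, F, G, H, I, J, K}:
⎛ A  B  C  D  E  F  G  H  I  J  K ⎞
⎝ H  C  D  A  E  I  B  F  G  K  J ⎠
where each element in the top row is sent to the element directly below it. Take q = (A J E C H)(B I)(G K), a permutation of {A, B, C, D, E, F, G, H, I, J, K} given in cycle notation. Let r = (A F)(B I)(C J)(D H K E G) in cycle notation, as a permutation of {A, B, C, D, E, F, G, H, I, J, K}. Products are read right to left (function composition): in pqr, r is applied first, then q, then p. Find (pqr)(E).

J

Apply the permutations in order: r(E) = G, then q(G) = K, then p(K) = J. So (pqr)(E) = J.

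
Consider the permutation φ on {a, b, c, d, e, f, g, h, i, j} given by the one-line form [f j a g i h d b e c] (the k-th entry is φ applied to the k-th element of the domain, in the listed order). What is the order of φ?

Writing φ as disjoint cycles, the cycle lengths are 6, 2, 2.
The order is lcm(6, 2, 2) = 6.

6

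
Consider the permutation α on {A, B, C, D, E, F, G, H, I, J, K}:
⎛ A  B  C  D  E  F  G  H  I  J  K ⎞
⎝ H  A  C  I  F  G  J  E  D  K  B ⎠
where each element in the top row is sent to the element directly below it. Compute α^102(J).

Tracing J → K → … returns to J after 8 steps, so J lies in an 8-cycle (A H E F G J K B).
Powers repeat with period 8 on this cycle, and 102 mod 8 = 6, so α^102(J) = α^6(J).
Stepping 6 places around the cycle: J → K → B → A → H → E → F.

F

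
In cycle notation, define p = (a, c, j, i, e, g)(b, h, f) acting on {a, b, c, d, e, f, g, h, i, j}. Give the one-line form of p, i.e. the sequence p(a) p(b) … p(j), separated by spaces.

Reading each image from the cycles: a→c, b→h, c→j, d→d, e→g, f→b, g→a, h→f, i→e, j→i.
Listing these in domain order gives c h j d g b a f e i.

c h j d g b a f e i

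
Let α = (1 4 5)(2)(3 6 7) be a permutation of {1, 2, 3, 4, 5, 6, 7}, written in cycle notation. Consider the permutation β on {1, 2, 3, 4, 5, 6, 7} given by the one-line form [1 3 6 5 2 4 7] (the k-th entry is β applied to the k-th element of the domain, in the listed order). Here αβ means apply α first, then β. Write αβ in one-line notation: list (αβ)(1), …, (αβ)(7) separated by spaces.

5 3 4 2 1 7 6

(αβ)(x) = β(α(x)). Computing each image: β(α(1)) = β(4) = 5, β(α(2)) = β(2) = 3, β(α(3)) = β(6) = 4, β(α(4)) = β(5) = 2, β(α(5)) = β(1) = 1, β(α(6)) = β(7) = 7, β(α(7)) = β(3) = 6.
Hence αβ = [5 3 4 2 1 7 6].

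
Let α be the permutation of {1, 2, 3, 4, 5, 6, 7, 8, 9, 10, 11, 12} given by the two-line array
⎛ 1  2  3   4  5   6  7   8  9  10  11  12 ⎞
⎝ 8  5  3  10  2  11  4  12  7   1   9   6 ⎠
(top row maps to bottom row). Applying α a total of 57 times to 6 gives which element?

Tracing 6 → 11 → … returns to 6 after 9 steps, so 6 lies in a 9-cycle (1 8 12 6 11 9 7 4 10).
Since the cycle has length 9, α^57 acts on it the same as α^3 (57 mod 9 = 3).
Stepping 3 places around the cycle: 6 → 11 → 9 → 7.

7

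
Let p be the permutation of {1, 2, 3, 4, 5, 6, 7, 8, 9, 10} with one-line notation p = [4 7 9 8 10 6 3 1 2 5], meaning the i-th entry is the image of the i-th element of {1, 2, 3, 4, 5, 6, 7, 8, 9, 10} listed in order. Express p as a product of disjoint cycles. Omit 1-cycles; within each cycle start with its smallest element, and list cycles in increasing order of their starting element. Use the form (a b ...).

From 1: 1 → 4 → 8 → 1, closing the cycle (1 4 8).
Continuing from each remaining unvisited element yields (1 4 8)(2 7 3 9)(5 10).

(1 4 8)(2 7 3 9)(5 10)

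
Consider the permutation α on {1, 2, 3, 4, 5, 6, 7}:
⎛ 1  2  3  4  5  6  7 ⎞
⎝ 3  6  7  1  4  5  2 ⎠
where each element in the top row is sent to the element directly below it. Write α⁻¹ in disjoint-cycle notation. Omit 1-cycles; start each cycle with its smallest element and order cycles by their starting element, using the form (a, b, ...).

The cycle decomposition of α is (1, 3, 7, 2, 6, 5, 4).
Reversing each cycle (and rotating so the smallest element leads) gives α⁻¹ = (1, 4, 5, 6, 2, 7, 3).

(1, 4, 5, 6, 2, 7, 3)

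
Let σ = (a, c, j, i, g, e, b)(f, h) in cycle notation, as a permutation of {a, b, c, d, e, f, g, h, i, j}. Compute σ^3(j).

j lies in the 7-cycle (a, c, j, i, g, e, b).
Stepping 3 places around the cycle: j → i → g → e.

e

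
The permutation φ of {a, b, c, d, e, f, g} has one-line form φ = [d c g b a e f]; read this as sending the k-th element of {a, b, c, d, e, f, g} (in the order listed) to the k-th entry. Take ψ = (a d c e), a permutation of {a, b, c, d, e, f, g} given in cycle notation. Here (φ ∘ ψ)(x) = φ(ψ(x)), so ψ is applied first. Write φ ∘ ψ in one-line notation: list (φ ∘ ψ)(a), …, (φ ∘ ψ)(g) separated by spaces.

b c a g d e f

(φ ∘ ψ)(x) = φ(ψ(x)). Computing each image: φ(ψ(a)) = φ(d) = b, φ(ψ(b)) = φ(b) = c, φ(ψ(c)) = φ(e) = a, φ(ψ(d)) = φ(c) = g, φ(ψ(e)) = φ(a) = d, φ(ψ(f)) = φ(f) = e, φ(ψ(g)) = φ(g) = f.
Hence φ ∘ ψ = [b c a g d e f].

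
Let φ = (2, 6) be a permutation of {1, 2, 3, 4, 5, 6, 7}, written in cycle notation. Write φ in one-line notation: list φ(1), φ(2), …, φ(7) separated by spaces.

1 6 3 4 5 2 7

Reading each image from the cycles: 1↦1, 2↦6, 3↦3, 4↦4, 5↦5, 6↦2, 7↦7.
So the one-line form is 1 6 3 4 5 2 7.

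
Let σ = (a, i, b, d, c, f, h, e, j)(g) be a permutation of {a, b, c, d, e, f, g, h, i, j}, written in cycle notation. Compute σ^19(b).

d

b lies in the 9-cycle (a, i, b, d, c, f, h, e, j).
Since the cycle has length 9, σ^19 acts on it the same as σ^1 (19 mod 9 = 1).
Stepping 1 place around the cycle: b → d.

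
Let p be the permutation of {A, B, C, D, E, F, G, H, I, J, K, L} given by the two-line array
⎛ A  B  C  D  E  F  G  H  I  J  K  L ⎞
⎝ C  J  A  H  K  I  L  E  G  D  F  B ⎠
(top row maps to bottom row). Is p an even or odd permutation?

In disjoint-cycle form the cycle lengths are 10, 2.
A cycle is odd iff its length is even; p has 2 even-length cycles, so sgn(p) = (−1)^2 and p is even.

even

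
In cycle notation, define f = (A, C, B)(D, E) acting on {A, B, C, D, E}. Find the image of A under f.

C

Within (A, C, B), A ↦ C.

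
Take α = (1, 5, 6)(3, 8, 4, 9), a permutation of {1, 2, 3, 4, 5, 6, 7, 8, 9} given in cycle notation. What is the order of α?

The disjoint cycles have lengths 4, 3, 1, 1.
The order is lcm(4, 3) = 12.

12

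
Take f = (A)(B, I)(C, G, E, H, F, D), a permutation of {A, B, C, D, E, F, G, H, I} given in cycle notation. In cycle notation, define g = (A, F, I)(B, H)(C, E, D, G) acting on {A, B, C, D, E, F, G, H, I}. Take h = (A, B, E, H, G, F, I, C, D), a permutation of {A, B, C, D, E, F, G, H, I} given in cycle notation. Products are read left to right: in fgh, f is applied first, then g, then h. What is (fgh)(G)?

Apply the permutations in order: f(G) = E, then g(E) = D, then h(D) = A. So (fgh)(G) = A.

A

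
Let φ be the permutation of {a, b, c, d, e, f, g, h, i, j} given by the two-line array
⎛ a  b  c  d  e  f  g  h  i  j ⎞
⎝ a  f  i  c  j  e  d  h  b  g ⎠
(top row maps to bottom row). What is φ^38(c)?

Tracing c → i → … returns to c after 8 steps, so c lies in an 8-cycle (b f e j g d c i).
Since the cycle has length 8, φ^38 acts on it the same as φ^6 (38 mod 8 = 6).
Advancing 6 steps from c: c → i → b → f → e → j → g.

g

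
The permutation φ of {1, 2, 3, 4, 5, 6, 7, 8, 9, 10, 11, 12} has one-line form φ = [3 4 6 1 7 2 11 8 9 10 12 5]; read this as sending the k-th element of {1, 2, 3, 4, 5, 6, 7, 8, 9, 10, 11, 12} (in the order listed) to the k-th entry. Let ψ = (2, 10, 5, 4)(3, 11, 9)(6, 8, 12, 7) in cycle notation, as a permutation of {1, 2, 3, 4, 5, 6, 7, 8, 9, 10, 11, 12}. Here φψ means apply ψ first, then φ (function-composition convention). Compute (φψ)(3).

ψ(3) = 11, then φ(11) = 12; composing gives (φψ)(3) = 12.

12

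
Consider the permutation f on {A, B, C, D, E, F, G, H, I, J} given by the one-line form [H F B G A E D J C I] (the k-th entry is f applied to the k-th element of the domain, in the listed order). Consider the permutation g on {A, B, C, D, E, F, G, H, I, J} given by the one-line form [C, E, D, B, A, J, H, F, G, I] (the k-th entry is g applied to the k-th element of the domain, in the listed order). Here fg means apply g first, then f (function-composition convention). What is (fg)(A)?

g(A) = C, then f(C) = B; composing gives (fg)(A) = B.

B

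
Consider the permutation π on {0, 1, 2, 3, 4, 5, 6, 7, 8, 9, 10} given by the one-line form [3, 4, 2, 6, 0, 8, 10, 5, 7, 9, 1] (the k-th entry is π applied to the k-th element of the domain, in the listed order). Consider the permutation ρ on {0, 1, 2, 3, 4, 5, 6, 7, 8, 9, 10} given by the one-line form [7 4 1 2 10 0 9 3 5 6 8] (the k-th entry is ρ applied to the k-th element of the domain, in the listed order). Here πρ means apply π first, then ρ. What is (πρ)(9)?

6

(πρ)(9) = ρ(π(9)). π(9) = 9, then ρ(9) = 6. So (πρ)(9) = 6.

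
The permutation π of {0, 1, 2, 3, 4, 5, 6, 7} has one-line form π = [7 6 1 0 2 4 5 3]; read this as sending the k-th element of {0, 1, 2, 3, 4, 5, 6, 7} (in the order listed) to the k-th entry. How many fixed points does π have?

0

No element satisfies π(x) = x, so there are 0 fixed points.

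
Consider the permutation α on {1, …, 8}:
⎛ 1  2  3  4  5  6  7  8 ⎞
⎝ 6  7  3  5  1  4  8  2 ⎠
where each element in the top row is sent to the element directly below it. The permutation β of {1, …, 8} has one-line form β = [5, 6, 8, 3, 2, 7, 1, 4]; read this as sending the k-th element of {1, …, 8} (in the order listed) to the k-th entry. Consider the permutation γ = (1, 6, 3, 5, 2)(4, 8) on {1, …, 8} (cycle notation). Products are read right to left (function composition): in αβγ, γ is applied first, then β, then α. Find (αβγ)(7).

Apply the permutations in order: γ(7) = 7, then β(7) = 1, then α(1) = 6. So (αβγ)(7) = 6.

6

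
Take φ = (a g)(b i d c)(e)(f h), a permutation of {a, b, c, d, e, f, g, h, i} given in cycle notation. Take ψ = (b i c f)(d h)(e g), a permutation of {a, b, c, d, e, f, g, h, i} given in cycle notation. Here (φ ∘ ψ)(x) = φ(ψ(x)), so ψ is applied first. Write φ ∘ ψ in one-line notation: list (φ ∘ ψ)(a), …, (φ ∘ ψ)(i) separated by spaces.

(φ ∘ ψ)(x) = φ(ψ(x)). Computing each image: φ(ψ(a)) = φ(a) = g, φ(ψ(b)) = φ(i) = d, φ(ψ(c)) = φ(f) = h, φ(ψ(d)) = φ(h) = f, φ(ψ(e)) = φ(g) = a, φ(ψ(f)) = φ(b) = i, φ(ψ(g)) = φ(e) = e, φ(ψ(h)) = φ(d) = c, φ(ψ(i)) = φ(c) = b.
Hence φ ∘ ψ = [g d h f a i e c b].

g d h f a i e c b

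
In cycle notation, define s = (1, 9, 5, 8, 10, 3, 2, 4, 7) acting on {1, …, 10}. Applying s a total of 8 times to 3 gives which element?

10

3 lies in the 9-cycle (1, 9, 5, 8, 10, 3, 2, 4, 7).
Stepping 8 places around the cycle: 3 → 2 → 4 → 7 → 1 → 9 → 5 → 8 → 10.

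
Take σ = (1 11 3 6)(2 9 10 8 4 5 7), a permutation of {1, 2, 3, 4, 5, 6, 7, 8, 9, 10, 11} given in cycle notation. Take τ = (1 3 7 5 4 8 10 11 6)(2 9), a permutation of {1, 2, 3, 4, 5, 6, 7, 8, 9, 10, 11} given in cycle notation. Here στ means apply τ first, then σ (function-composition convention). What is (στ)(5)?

First apply τ: τ(5) = 4, then σ(4) = 5. Thus (στ)(5) = 5.

5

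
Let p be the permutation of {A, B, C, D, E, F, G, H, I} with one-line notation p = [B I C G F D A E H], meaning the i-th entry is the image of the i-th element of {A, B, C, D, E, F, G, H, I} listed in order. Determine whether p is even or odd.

odd

In disjoint-cycle form the cycle lengths are 8, 1.
A cycle is odd iff its length is even; p has 1 even-length cycle, so sgn(p) = (−1)^1 and p is odd.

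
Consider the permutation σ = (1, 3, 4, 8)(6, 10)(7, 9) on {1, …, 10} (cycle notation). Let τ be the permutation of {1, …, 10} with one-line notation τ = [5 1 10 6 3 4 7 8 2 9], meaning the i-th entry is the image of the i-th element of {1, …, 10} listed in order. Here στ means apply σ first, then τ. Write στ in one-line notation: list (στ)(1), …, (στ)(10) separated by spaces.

10 1 6 8 3 9 2 5 7 4

For each element, apply σ then τ: 1 → 3 → 10; 2 → 2 → 1; 3 → 4 → 6; 4 → 8 → 8; 5 → 5 → 3; 6 → 10 → 9; 7 → 9 → 2; 8 → 1 → 5; 9 → 7 → 7; 10 → 6 → 4.
Collecting the images, στ = [10 1 6 8 3 9 2 5 7 4].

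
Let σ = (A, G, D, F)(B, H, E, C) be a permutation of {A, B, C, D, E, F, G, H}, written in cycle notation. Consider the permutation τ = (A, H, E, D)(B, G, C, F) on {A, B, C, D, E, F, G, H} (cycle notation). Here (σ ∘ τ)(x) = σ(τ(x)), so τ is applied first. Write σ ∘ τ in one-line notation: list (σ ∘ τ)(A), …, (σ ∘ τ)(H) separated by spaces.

(σ ∘ τ)(x) = σ(τ(x)). Computing each image: σ(τ(A)) = σ(H) = E, σ(τ(B)) = σ(G) = D, σ(τ(C)) = σ(F) = A, σ(τ(D)) = σ(A) = G, σ(τ(E)) = σ(D) = F, σ(τ(F)) = σ(B) = H, σ(τ(G)) = σ(C) = B, σ(τ(H)) = σ(E) = C.
Hence σ ∘ τ = [E D A G F H B C].

E D A G F H B C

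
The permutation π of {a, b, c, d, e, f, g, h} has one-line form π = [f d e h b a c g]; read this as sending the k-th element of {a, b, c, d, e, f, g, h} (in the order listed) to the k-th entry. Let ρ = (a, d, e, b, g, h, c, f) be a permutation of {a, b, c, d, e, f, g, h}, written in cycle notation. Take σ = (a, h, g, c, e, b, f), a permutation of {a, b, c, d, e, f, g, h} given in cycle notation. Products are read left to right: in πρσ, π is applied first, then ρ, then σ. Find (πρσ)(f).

d

Apply the permutations in order: π(f) = a, then ρ(a) = d, then σ(d) = d. So (πρσ)(f) = d.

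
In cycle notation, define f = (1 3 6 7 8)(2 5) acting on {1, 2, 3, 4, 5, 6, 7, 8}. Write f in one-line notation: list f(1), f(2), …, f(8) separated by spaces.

Reading each image from the cycles: 1→3, 2→5, 3→6, 4→4, 5→2, 6→7, 7→8, 8→1.
So the one-line form is 3 5 6 4 2 7 8 1.

3 5 6 4 2 7 8 1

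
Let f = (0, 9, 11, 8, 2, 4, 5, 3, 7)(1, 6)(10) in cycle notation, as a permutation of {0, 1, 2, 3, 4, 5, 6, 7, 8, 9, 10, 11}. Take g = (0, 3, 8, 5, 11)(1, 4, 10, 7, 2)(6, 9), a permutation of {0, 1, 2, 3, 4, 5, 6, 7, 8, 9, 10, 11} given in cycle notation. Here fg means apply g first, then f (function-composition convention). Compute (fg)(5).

8

g(5) = 11, then f(11) = 8; composing gives (fg)(5) = 8.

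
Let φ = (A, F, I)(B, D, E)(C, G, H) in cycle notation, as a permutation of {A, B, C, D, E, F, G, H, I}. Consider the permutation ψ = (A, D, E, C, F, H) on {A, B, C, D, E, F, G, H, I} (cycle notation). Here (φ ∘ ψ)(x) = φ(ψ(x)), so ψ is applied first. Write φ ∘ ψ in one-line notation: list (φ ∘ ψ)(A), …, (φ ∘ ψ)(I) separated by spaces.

Chase each element through ψ then φ: A → D → E; B → B → D; C → F → I; D → E → B; E → C → G; F → H → C; G → G → H; H → A → F; I → I → A.
Collecting the images, φ ∘ ψ = [E D I B G C H F A].

E D I B G C H F A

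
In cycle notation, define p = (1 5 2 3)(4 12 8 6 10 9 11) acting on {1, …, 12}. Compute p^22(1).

2

1 lies in the 4-cycle (1 5 2 3).
On a 4-cycle, p^4 is the identity, so p^22 = p^2 there (22 ≡ 2 mod 4).
Stepping 2 places around the cycle: 1 → 5 → 2.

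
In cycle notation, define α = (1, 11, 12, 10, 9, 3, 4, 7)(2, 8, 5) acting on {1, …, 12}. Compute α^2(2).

5

2 lies in the 3-cycle (2, 8, 5).
Advancing 2 steps from 2: 2 → 8 → 5.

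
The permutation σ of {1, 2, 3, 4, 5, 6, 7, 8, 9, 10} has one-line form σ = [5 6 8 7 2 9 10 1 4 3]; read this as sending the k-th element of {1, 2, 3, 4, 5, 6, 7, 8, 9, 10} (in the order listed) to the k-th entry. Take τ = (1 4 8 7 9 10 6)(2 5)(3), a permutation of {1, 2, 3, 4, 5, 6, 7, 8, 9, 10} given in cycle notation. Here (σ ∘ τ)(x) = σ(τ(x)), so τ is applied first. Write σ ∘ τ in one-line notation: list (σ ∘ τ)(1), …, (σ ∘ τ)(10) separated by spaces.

7 2 8 1 6 5 4 10 3 9

(σ ∘ τ)(x) = σ(τ(x)). Computing each image: σ(τ(1)) = σ(4) = 7, σ(τ(2)) = σ(5) = 2, σ(τ(3)) = σ(3) = 8, σ(τ(4)) = σ(8) = 1, σ(τ(5)) = σ(2) = 6, σ(τ(6)) = σ(1) = 5, σ(τ(7)) = σ(9) = 4, σ(τ(8)) = σ(7) = 10, σ(τ(9)) = σ(10) = 3, σ(τ(10)) = σ(6) = 9.
Hence σ ∘ τ = [7 2 8 1 6 5 4 10 3 9].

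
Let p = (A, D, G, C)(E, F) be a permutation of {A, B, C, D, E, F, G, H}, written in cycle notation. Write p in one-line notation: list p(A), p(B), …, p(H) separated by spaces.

Image by image: A↦D, B↦B, C↦A, D↦G, E↦F, F↦E, G↦C, H↦H.
Listing these in domain order gives D B A G F E C H.

D B A G F E C H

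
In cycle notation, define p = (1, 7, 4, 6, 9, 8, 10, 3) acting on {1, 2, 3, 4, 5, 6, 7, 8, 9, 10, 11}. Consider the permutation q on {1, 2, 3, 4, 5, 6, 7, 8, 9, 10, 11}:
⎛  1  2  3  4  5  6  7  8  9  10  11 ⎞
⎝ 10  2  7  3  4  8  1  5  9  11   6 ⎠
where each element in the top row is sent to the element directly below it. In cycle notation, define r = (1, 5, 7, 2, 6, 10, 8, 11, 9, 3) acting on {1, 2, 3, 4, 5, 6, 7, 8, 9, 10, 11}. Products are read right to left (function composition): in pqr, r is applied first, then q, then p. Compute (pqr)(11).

8

Chase 11: r(11) = 9; q(9) = 9; p(9) = 8. Hence (pqr)(11) = 8.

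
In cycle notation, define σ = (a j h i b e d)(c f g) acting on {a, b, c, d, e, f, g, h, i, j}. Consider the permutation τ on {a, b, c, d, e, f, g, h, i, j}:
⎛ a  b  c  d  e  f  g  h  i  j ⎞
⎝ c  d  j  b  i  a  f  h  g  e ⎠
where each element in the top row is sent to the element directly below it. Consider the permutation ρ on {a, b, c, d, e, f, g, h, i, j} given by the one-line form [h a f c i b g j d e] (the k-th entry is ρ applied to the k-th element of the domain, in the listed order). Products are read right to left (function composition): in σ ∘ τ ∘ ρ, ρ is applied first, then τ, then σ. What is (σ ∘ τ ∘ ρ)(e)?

(σ ∘ τ ∘ ρ)(e) = σ(τ(ρ(e))). ρ(e) = i, then τ(i) = g, then σ(g) = c, so the result is c.

c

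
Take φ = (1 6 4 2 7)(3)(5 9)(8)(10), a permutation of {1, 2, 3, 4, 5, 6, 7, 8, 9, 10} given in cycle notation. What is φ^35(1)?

1

1 lies in the 5-cycle (1 6 4 2 7).
On a 5-cycle, φ^5 is the identity, so φ^35 = φ^0 there (35 ≡ 0 mod 5).
So φ^35(1) = 1.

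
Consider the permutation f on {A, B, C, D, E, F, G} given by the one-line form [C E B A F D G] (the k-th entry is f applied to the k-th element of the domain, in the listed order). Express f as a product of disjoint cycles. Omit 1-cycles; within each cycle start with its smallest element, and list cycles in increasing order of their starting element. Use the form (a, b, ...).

From A: A → C → B → E → F → D → A, closing the cycle (A, C, B, E, F, D).
Continuing from each remaining unvisited element yields (A, C, B, E, F, D).

(A, C, B, E, F, D)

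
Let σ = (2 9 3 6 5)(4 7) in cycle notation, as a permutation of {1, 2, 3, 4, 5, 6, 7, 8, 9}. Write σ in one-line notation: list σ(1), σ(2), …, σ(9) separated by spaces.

1 9 6 7 2 5 4 8 3

Image by image: 1↦1, 2↦9, 3↦6, 4↦7, 5↦2, 6↦5, 7↦4, 8↦8, 9↦3.
So the one-line form is 1 9 6 7 2 5 4 8 3.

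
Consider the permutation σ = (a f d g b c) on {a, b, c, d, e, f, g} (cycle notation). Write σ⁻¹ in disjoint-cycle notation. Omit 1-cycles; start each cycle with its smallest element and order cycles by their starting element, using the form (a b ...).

(a c b g d f)

Inverting a permutation written in cycle notation just reverses the order within every cycle.
Reversing each cycle of σ and rotating so the smallest element leads gives (a c b g d f).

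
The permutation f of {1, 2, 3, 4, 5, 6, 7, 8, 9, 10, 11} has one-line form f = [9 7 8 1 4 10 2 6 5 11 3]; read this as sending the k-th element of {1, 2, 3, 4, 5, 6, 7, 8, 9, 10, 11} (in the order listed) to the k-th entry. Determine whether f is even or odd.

even

In disjoint-cycle form the cycle lengths are 5, 4, 2.
A cycle of length ℓ contributes ℓ−1 transpositions, so f is a product of 4 + 3 + 1 = 8 transpositions — even.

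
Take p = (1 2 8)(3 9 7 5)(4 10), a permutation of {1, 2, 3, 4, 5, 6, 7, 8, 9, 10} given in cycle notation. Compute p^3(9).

3

9 lies in the 4-cycle (3 9 7 5).
Advancing 3 steps from 9: 9 → 7 → 5 → 3.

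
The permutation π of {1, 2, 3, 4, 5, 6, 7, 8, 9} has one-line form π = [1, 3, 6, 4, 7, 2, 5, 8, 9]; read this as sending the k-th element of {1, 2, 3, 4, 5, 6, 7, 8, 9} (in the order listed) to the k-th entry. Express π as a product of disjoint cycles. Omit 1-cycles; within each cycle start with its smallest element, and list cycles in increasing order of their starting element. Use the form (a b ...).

Iterating π from 2 gives 2 → 3 → 6 → 2; that is the 3-cycle (2 3 6).
Repeating from the next unused element and collecting all non-trivial cycles gives (2 3 6)(5 7).

(2 3 6)(5 7)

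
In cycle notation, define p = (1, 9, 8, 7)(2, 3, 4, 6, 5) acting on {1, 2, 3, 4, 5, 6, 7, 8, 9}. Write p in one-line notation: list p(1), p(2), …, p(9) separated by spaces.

9 3 4 6 2 5 1 7 8

Reading each image from the cycles: 1→9, 2→3, 3→4, 4→6, 5→2, 6→5, 7→1, 8→7, 9→8.
So the one-line form is 9 3 4 6 2 5 1 7 8.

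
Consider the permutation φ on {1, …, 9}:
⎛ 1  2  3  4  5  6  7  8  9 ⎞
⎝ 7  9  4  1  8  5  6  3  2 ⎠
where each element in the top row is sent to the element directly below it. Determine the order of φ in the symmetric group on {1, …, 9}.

Decomposing into disjoint cycles gives cycle lengths 7, 2.
The order is lcm(7, 2) = 14.

14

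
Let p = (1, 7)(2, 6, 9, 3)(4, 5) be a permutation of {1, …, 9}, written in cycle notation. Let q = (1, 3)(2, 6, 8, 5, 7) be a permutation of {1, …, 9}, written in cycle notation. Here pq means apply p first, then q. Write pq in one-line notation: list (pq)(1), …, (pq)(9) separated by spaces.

2 8 6 7 4 9 3 5 1

Chase each element through p then q: 1 → 7 → 2; 2 → 6 → 8; 3 → 2 → 6; 4 → 5 → 7; 5 → 4 → 4; 6 → 9 → 9; 7 → 1 → 3; 8 → 8 → 5; 9 → 3 → 1.
So pq in one-line form is 2 8 6 7 4 9 3 5 1.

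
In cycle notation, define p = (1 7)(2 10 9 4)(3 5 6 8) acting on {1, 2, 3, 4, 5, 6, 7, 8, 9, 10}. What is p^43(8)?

8 lies in the 4-cycle (3 5 6 8).
Since the cycle has length 4, p^43 acts on it the same as p^3 (43 mod 4 = 3).
Advancing 3 steps from 8: 8 → 3 → 5 → 6.

6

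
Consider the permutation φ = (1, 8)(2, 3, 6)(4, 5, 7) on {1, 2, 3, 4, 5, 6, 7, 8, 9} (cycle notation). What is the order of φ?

6

The cycle type of φ is (3, 3, 2, 1).
Since disjoint cycles commute, ord(φ) = lcm(3, 3, 2) = 6.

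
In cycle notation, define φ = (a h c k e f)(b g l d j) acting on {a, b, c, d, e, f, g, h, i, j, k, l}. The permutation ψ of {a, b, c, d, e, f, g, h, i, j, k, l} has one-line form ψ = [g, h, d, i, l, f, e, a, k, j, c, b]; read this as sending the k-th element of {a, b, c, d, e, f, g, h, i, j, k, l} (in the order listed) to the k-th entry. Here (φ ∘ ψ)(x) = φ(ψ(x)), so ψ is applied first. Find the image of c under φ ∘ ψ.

ψ(c) = d, then φ(d) = j; composing gives (φ ∘ ψ)(c) = j.

j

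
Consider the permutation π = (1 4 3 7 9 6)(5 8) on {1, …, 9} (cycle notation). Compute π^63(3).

6

3 lies in the 6-cycle (1 4 3 7 9 6).
Since the cycle has length 6, π^63 acts on it the same as π^3 (63 mod 6 = 3).
Stepping 3 places around the cycle: 3 → 7 → 9 → 6.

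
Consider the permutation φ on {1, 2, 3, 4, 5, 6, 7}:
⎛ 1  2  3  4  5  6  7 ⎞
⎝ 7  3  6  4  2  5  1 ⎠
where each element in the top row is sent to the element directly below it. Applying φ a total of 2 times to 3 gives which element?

Tracing 3 → 6 → … returns to 3 after 4 steps, so 3 lies in a 4-cycle (2 3 6 5).
Advancing 2 steps from 3: 3 → 6 → 5.

5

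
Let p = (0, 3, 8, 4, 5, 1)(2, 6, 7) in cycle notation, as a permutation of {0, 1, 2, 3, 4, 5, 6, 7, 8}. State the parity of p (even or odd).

The cycle lengths are 6, 3.
A cycle of length ℓ contributes ℓ−1 transpositions, so p is a product of 5 + 2 = 7 transpositions — odd.

odd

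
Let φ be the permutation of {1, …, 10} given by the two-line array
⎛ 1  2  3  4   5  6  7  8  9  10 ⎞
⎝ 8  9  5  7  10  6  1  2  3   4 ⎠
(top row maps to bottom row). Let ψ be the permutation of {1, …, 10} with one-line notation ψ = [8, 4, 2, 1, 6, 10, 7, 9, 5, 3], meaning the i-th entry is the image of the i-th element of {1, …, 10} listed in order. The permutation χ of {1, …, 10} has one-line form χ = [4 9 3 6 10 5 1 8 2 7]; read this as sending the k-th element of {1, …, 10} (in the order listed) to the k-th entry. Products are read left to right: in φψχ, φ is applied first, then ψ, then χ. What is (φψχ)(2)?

Apply the permutations in order: φ(2) = 9, then ψ(9) = 5, then χ(5) = 10. So (φψχ)(2) = 10.

10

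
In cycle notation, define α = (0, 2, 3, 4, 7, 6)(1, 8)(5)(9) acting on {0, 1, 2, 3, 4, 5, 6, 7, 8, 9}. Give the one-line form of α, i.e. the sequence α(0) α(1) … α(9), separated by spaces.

2 8 3 4 7 5 0 6 1 9

Each element maps to the next entry in its cycle (wrapping to the front): 0→2, 1→8, 2→3, 3→4, 4→7, 5→5, 6→0, 7→6, 8→1, 9→9.
So the one-line form is 2 8 3 4 7 5 0 6 1 9.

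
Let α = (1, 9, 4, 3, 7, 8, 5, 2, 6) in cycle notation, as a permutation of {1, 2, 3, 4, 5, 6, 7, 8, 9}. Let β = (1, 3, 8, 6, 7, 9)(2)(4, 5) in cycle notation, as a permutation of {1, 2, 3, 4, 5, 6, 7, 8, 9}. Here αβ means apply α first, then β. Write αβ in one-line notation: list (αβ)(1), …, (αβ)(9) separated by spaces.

1 7 9 8 2 3 6 4 5

For each element, apply α then β: 1 → 9 → 1; 2 → 6 → 7; 3 → 7 → 9; 4 → 3 → 8; 5 → 2 → 2; 6 → 1 → 3; 7 → 8 → 6; 8 → 5 → 4; 9 → 4 → 5.
Collecting the images, αβ = [1 7 9 8 2 3 6 4 5].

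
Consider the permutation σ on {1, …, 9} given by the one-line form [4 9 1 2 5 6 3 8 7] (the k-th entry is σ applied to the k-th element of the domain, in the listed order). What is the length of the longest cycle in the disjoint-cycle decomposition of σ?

6

Decomposing into disjoint cycles gives (1 4 2 9 7 3); the longest has length 6.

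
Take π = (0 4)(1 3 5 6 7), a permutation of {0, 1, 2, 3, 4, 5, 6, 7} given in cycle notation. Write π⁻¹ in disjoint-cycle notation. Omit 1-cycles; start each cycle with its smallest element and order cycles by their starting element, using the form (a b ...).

(0 4)(1 7 6 5 3)

If π sends a → b within a cycle, π⁻¹ sends b → a; equivalently, reverse each cycle.
After reversing and putting each cycle's least element first, π⁻¹ = (0 4)(1 7 6 5 3).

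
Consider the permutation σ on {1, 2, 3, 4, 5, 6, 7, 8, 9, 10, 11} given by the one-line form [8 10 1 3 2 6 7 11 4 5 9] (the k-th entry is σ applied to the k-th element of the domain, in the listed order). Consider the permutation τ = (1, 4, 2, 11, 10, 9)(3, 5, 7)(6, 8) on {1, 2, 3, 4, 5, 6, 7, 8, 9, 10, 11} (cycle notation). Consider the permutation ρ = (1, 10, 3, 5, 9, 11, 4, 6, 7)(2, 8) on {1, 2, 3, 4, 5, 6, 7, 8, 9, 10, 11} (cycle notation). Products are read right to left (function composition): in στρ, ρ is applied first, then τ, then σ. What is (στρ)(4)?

11

(στρ)(4) = σ(τ(ρ(4))). ρ(4) = 6, then τ(6) = 8, then σ(8) = 11, so the result is 11.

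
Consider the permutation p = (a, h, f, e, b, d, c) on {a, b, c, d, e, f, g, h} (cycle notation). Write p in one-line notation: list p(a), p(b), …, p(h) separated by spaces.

Image by image: a↦h, b↦d, c↦a, d↦c, e↦b, f↦e, g↦g, h↦f.
So the one-line form is h d a c b e g f.

h d a c b e g f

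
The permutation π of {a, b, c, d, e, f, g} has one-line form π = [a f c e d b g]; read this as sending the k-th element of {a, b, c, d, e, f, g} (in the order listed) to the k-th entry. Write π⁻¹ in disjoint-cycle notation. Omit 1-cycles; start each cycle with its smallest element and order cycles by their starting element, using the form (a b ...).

(b f)(d e)

First write π in disjoint cycles: (b f)(d e).
Reversing each cycle (and rotating so the smallest element leads) gives π⁻¹ = (b f)(d e).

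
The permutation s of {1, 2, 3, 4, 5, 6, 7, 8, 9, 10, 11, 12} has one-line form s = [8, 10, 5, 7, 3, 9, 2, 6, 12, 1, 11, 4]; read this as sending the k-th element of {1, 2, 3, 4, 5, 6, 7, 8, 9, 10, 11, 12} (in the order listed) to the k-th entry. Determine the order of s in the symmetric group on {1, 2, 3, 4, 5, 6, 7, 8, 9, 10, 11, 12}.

Decomposing into disjoint cycles gives cycle lengths 9, 2, 1.
The order of s is the least common multiple of its cycle lengths: lcm(9, 2) = 18.

18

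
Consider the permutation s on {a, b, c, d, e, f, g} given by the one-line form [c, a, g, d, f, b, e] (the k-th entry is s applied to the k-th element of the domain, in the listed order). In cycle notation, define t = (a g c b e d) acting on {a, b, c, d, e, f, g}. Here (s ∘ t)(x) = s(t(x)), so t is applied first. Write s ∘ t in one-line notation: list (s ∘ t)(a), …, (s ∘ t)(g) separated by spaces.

e f a c d b g

(s ∘ t)(x) = s(t(x)). Computing each image: s(t(a)) = s(g) = e, s(t(b)) = s(e) = f, s(t(c)) = s(b) = a, s(t(d)) = s(a) = c, s(t(e)) = s(d) = d, s(t(f)) = s(f) = b, s(t(g)) = s(c) = g.
Hence s ∘ t = [e f a c d b g].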